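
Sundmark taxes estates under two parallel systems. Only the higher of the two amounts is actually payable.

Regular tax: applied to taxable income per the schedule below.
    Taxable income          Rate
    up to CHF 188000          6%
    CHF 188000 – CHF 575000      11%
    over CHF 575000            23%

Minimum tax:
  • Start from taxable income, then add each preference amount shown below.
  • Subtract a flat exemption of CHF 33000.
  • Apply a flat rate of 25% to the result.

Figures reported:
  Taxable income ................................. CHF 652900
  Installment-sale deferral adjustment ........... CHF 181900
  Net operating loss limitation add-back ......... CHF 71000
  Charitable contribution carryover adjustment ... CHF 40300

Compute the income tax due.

Minimum tax:
  Adjusted income: CHF 652900 + CHF 181900 + CHF 71000 + CHF 40300 = CHF 946100
  Less exemption CHF 33000 → base CHF 913100
  CHF 913100 × 25% = CHF 228275

Regular tax:
  CHF 188000 × 6% = CHF 11280
  CHF 387000 × 11% = CHF 42570
  CHF 77900 × 23% = CHF 17917
  → CHF 71767

CHF 228275 > CHF 71767, so the minimum tax is the binding amount.

CHF 228275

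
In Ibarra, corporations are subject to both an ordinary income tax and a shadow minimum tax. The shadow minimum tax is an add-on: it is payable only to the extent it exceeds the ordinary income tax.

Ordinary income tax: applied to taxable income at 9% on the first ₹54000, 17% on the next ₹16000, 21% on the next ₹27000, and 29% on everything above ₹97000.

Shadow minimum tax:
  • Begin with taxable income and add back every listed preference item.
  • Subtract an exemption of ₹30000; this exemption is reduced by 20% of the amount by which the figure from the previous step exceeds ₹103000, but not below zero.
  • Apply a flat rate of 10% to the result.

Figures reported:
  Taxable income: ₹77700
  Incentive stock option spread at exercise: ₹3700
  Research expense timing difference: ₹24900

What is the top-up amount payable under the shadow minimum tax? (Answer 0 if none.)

₹0

Shadow minimum tax:
  Adjusted income: ₹77700 + ₹3700 + ₹24900 = ₹106300
  Exemption: ₹30000 − 20% × (₹106300 − ₹103000) = ₹30000 − ₹660 = ₹29340
  Base: ₹106300 − ₹29340 = ₹76960
  ₹76960 × 10% = ₹7696

Ordinary income tax:
  ₹54000 × 9% = ₹4860
  ₹16000 × 17% = ₹2720
  ₹7700 × 21% = ₹1617
  → ₹9197

₹7696 ≤ ₹9197, so no add-on is due.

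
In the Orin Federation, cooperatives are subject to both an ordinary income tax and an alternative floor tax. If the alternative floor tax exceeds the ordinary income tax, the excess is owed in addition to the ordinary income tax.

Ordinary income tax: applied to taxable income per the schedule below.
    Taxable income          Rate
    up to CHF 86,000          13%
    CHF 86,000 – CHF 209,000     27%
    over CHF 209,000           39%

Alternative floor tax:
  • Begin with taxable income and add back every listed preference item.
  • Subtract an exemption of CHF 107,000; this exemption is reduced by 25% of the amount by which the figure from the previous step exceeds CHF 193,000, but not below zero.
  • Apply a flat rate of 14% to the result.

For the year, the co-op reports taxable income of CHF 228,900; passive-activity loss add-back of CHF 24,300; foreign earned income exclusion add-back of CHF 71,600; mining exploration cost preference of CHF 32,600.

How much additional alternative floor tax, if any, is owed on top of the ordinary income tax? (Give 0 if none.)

CHF 0

Ordinary income tax:
  CHF 86,000 × 13% = CHF 11,180
  CHF 123,000 × 27% = CHF 33,210
  CHF 19,900 × 39% = CHF 7,761
  → CHF 52,151

Alternative floor tax:
  Adjusted income: CHF 228,900 + CHF 24,300 + CHF 71,600 + CHF 32,600 = CHF 357,400
  Exemption: CHF 107,000 − 25% × (CHF 357,400 − CHF 193,000) = CHF 107,000 − CHF 41,100 = CHF 65,900
  Base: CHF 357,400 − CHF 65,900 = CHF 291,500
  CHF 291,500 × 14% = CHF 40,810

CHF 40,810 ≤ CHF 52,151, so no add-on is due.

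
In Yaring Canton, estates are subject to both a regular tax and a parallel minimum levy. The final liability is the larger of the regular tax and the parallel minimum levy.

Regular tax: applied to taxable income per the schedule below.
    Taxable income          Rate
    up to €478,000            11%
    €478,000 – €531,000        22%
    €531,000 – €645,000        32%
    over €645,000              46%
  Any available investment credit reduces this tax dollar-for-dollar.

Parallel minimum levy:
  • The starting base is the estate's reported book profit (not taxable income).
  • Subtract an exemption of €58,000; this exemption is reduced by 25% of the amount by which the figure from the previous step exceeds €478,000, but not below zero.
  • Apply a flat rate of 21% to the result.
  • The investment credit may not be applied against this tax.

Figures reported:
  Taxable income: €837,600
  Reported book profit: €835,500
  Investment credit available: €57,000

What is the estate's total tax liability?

€175,455

Regular tax:
  €478,000 × 11% = €52,580
  €53,000 × 22% = €11,660
  €114,000 × 32% = €36,480
  €192,600 × 46% = €88,596
  → €189,316
  Less investment credit €57,000 → €132,316

Parallel minimum levy:
  Base (reported book profit): €835,500
  Exemption: 25% × (€835,500 − €478,000) = €89,375 ≥ €58,000, so the exemption is fully phased out
  Base: €835,500 − €0 = €835,500
  €835,500 × 21% = €175,455

€175,455 > €132,316, so the parallel minimum levy is the binding amount.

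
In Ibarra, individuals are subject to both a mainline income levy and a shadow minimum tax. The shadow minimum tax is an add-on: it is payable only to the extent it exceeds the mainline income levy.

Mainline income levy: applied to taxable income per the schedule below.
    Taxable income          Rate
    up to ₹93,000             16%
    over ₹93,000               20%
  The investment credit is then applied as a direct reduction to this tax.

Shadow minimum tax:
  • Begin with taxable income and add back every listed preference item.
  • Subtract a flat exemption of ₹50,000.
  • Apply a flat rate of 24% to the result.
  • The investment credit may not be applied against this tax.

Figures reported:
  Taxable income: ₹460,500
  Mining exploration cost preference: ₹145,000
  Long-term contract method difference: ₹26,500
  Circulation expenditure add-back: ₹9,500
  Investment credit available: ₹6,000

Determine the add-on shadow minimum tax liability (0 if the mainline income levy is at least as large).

Mainline income levy:
  ₹93,000 × 16% = ₹14,880
  ₹367,500 × 20% = ₹73,500
  → ₹88,380
  Less investment credit ₹6,000 → ₹82,380

Shadow minimum tax:
  Adjusted income: ₹460,500 + ₹145,000 + ₹26,500 + ₹9,500 = ₹641,500
  Less exemption ₹50,000 → base ₹591,500
  ₹591,500 × 24% = ₹141,960

Excess of shadow minimum tax over mainline income levy: ₹141,960 − ₹82,380 = ₹59,580.

₹59,580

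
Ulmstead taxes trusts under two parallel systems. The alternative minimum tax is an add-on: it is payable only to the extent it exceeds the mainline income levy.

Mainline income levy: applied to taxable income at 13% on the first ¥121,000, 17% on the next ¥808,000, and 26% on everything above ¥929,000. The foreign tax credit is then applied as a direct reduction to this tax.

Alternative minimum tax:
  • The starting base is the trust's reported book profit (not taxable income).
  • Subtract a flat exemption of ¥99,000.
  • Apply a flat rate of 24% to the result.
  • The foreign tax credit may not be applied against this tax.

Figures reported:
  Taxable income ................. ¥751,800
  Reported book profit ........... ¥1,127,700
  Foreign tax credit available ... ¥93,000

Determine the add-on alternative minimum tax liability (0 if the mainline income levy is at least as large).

¥216,922

Mainline income levy:
  ¥121,000 × 13% = ¥15,730
  ¥630,800 × 17% = ¥107,236
  → ¥122,966
  Less foreign tax credit ¥93,000 → ¥29,966

Alternative minimum tax:
  Base (reported book profit): ¥1,127,700
  Less exemption ¥99,000 → base ¥1,028,700
  ¥1,028,700 × 24% = ¥246,888

Excess of alternative minimum tax over mainline income levy: ¥246,888 − ¥29,966 = ¥216,922.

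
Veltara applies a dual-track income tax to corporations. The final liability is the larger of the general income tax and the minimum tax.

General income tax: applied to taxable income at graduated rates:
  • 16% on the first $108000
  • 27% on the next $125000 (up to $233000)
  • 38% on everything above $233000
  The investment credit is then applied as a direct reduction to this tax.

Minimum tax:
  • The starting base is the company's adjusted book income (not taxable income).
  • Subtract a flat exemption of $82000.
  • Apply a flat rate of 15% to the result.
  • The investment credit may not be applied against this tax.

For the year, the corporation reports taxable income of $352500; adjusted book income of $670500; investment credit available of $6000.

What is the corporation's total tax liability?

Minimum tax:
  Base (adjusted book income): $670500
  Less exemption $82000 → base $588500
  $588500 × 15% = $88275

General income tax:
  $108000 × 16% = $17280
  $125000 × 27% = $33750
  $119500 × 38% = $45410
  → $96440
  Less investment credit $6000 → $90440

$90440 > $88275, so the general income tax governs.

$90440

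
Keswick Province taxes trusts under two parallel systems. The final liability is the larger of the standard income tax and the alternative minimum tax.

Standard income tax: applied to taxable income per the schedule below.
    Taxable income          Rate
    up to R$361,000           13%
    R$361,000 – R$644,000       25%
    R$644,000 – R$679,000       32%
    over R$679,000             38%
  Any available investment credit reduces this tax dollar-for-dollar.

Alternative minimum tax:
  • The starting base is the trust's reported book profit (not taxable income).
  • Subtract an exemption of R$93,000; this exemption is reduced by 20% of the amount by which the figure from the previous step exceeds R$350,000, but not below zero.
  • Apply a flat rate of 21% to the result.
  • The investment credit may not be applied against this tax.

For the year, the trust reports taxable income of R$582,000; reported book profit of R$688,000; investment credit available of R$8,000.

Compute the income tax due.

R$139,146

Standard income tax:
  R$361,000 × 13% = R$46,930
  R$221,000 × 25% = R$55,250
  → R$102,180
  Less investment credit R$8,000 → R$94,180

Alternative minimum tax:
  Base (reported book profit): R$688,000
  Exemption: R$93,000 − 20% × (R$688,000 − R$350,000) = R$93,000 − R$67,600 = R$25,400
  Base: R$688,000 − R$25,400 = R$662,600
  R$662,600 × 21% = R$139,146

R$139,146 > R$94,180, so the alternative minimum tax is the binding amount.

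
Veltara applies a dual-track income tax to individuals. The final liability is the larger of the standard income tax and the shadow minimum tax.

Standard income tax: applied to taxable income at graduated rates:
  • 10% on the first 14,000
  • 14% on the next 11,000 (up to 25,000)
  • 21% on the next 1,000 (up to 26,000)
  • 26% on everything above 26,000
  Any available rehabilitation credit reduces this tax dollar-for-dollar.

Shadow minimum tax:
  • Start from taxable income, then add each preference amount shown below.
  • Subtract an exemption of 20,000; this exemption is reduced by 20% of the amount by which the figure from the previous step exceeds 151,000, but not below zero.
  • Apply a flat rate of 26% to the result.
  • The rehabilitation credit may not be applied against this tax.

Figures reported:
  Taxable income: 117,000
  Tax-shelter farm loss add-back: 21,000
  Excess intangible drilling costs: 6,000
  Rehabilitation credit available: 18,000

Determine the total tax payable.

32,240

Standard income tax:
  14,000 × 10% = 1,400
  11,000 × 14% = 1,540
  1,000 × 21% = 210
  91,000 × 26% = 23,660
  → 26,810
  Less rehabilitation credit 18,000 → 8,810

Shadow minimum tax:
  Adjusted income: 117,000 + 21,000 + 6,000 = 144,000
  Exemption: 144,000 ≤ 151,000, so full 20,000 applies
  Base: 144,000 − 20,000 = 124,000
  124,000 × 26% = 32,240

32,240 > 8,810, so the shadow minimum tax is the binding amount.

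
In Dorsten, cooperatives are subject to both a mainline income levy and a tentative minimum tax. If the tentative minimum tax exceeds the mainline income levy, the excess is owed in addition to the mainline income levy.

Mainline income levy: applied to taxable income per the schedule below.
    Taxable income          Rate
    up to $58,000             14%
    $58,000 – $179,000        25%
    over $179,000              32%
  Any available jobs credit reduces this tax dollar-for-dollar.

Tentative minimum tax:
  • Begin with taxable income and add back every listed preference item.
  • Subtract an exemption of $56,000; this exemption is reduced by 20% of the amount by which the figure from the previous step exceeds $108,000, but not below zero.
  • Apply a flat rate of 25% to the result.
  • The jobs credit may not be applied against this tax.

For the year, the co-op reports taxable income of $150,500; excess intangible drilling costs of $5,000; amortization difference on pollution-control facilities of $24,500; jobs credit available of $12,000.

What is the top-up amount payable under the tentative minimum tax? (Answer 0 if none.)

Mainline income levy:
  $58,000 × 14% = $8,120
  $92,500 × 25% = $23,125
  → $31,245
  Less jobs credit $12,000 → $19,245

Tentative minimum tax:
  Adjusted income: $150,500 + $5,000 + $24,500 = $180,000
  Exemption: $56,000 − 20% × ($180,000 − $108,000) = $56,000 − $14,400 = $41,600
  Base: $180,000 − $41,600 = $138,400
  $138,400 × 25% = $34,600

Excess of tentative minimum tax over mainline income levy: $34,600 − $19,245 = $15,355.

$15,355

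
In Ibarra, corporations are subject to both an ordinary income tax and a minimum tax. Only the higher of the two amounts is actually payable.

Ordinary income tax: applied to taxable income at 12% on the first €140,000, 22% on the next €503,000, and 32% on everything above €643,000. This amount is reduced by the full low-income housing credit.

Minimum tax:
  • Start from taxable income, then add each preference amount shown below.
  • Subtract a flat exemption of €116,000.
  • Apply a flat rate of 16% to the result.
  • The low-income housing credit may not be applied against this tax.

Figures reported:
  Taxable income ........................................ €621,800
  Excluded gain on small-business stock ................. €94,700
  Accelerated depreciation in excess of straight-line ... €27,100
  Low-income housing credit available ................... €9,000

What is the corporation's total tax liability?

Ordinary income tax:
  €140,000 × 12% = €16,800
  €481,800 × 22% = €105,996
  → €122,796
  Less low-income housing credit €9,000 → €113,796

Minimum tax:
  Adjusted income: €621,800 + €94,700 + €27,100 = €743,600
  Less exemption €116,000 → base €627,600
  €627,600 × 16% = €100,416

€113,796 > €100,416, so the ordinary income tax governs.

€113,796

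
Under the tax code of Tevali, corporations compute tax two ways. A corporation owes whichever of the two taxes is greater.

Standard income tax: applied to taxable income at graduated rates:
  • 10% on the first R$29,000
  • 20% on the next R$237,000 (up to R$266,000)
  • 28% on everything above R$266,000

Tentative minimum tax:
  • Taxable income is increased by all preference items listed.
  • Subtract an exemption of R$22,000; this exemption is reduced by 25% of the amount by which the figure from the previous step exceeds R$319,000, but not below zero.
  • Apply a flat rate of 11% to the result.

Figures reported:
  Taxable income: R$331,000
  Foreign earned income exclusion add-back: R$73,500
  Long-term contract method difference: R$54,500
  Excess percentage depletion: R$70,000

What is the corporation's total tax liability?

R$68,500

Tentative minimum tax:
  Adjusted income: R$331,000 + R$73,500 + R$54,500 + R$70,000 = R$529,000
  Exemption: 25% × (R$529,000 − R$319,000) = R$52,500 ≥ R$22,000, so the exemption is fully phased out
  Base: R$529,000 − R$0 = R$529,000
  R$529,000 × 11% = R$58,190

Standard income tax:
  R$29,000 × 10% = R$2,900
  R$237,000 × 20% = R$47,400
  R$65,000 × 28% = R$18,200
  → R$68,500

R$68,500 > R$58,190, so the standard income tax governs.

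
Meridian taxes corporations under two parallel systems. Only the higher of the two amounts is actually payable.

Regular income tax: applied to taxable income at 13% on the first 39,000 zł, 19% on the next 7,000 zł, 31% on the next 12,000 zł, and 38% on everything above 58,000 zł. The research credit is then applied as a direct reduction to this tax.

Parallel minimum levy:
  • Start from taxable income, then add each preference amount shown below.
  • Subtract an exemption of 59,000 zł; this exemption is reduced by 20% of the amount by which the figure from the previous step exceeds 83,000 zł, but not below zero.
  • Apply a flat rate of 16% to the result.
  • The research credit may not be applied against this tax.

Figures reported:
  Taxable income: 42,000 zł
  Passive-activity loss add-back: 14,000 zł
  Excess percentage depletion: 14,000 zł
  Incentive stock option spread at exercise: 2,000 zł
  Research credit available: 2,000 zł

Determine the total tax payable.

3,640 zł

Regular income tax:
  39,000 zł × 13% = 5,070 zł
  3,000 zł × 19% = 570 zł
  → 5,640 zł
  Less research credit 2,000 zł → 3,640 zł

Parallel minimum levy:
  Adjusted income: 42,000 zł + 14,000 zł + 14,000 zł + 2,000 zł = 72,000 zł
  Exemption: 72,000 zł ≤ 83,000 zł, so full 59,000 zł applies
  Base: 72,000 zł − 59,000 zł = 13,000 zł
  13,000 zł × 16% = 2,080 zł

3,640 zł > 2,080 zł, so the regular income tax governs.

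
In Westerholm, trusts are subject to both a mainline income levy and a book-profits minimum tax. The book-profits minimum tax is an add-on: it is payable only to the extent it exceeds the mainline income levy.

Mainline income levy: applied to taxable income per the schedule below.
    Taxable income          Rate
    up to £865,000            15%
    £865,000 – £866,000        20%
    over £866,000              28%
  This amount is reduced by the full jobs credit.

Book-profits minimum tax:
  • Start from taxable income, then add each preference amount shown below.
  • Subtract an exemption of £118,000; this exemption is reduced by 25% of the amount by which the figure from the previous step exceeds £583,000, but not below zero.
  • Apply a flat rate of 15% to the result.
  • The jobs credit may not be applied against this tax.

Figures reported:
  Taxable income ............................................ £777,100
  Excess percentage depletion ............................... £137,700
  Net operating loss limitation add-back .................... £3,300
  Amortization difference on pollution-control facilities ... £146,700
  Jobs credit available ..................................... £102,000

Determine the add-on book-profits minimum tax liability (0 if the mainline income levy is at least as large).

Book-profits minimum tax:
  Adjusted income: £777,100 + £137,700 + £3,300 + £146,700 = £1,064,800
  Exemption: 25% × (£1,064,800 − £583,000) = £120,450 ≥ £118,000, so the exemption is fully phased out
  Base: £1,064,800 − £0 = £1,064,800
  £1,064,800 × 15% = £159,720

Mainline income levy:
  £777,100 × 15% = £116,565
  Less jobs credit £102,000 → £14,565

Excess of book-profits minimum tax over mainline income levy: £159,720 − £14,565 = £145,155.

£145,155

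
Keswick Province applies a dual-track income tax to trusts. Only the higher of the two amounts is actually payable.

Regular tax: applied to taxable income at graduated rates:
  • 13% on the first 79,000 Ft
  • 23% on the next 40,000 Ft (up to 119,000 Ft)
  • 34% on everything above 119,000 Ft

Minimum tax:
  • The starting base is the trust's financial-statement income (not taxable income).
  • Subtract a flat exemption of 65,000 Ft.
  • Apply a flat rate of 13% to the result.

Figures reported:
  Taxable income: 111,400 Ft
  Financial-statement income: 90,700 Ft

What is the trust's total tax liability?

Regular tax:
  79,000 Ft × 13% = 10,270 Ft
  32,400 Ft × 23% = 7,452 Ft
  → 17,722 Ft

Minimum tax:
  Base (financial-statement income): 90,700 Ft
  Less exemption 65,000 Ft → base 25,700 Ft
  25,700 Ft × 13% = 3,341 Ft

17,722 Ft > 3,341 Ft, so the regular tax governs.

17,722 Ft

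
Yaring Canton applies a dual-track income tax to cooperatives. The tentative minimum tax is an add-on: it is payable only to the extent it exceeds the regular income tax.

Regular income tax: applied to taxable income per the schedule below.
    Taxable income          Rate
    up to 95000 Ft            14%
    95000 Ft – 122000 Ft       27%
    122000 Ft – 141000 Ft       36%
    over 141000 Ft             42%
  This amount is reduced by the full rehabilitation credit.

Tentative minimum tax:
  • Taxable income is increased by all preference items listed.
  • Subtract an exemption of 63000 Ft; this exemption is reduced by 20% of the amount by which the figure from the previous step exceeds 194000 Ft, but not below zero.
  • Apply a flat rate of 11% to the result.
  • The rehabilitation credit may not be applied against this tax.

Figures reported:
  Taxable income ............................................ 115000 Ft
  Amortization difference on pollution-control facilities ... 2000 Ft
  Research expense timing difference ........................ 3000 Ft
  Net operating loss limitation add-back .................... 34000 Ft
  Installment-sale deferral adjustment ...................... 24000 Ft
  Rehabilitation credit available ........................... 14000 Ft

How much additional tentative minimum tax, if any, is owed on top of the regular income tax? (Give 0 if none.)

7950 Ft

Tentative minimum tax:
  Adjusted income: 115000 Ft + 2000 Ft + 3000 Ft + 34000 Ft + 24000 Ft = 178000 Ft
  Exemption: 178000 Ft ≤ 194000 Ft, so full 63000 Ft applies
  Base: 178000 Ft − 63000 Ft = 115000 Ft
  115000 Ft × 11% = 12650 Ft

Regular income tax:
  95000 Ft × 14% = 13300 Ft
  20000 Ft × 27% = 5400 Ft
  → 18700 Ft
  Less rehabilitation credit 14000 Ft → 4700 Ft

Excess of tentative minimum tax over regular income tax: 12650 Ft − 4700 Ft = 7950 Ft.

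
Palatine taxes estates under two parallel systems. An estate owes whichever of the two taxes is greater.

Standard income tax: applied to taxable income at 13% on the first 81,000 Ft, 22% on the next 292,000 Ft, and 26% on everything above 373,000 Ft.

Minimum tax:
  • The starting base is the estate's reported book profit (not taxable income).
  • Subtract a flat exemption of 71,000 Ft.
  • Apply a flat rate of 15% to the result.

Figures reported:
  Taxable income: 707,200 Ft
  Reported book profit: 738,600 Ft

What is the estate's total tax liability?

Standard income tax:
  81,000 Ft × 13% = 10,530 Ft
  292,000 Ft × 22% = 64,240 Ft
  334,200 Ft × 26% = 86,892 Ft
  → 161,662 Ft

Minimum tax:
  Base (reported book profit): 738,600 Ft
  Less exemption 71,000 Ft → base 667,600 Ft
  667,600 Ft × 15% = 100,140 Ft

161,662 Ft > 100,140 Ft, so the standard income tax governs.

161,662 Ft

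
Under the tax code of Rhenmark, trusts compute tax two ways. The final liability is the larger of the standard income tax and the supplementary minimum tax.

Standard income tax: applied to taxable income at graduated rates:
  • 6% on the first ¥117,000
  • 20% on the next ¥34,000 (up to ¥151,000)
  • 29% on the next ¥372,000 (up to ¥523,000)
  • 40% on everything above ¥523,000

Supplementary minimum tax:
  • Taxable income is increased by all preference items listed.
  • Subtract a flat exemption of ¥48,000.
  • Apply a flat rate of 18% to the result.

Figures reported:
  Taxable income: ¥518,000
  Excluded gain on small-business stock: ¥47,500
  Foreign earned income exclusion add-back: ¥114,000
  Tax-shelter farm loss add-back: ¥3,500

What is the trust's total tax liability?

Standard income tax:
  ¥117,000 × 6% = ¥7,020
  ¥34,000 × 20% = ¥6,800
  ¥367,000 × 29% = ¥106,430
  → ¥120,250

Supplementary minimum tax:
  Adjusted income: ¥518,000 + ¥47,500 + ¥114,000 + ¥3,500 = ¥683,000
  Less exemption ¥48,000 → base ¥635,000
  ¥635,000 × 18% = ¥114,300

¥120,250 > ¥114,300, so the standard income tax governs.

¥120,250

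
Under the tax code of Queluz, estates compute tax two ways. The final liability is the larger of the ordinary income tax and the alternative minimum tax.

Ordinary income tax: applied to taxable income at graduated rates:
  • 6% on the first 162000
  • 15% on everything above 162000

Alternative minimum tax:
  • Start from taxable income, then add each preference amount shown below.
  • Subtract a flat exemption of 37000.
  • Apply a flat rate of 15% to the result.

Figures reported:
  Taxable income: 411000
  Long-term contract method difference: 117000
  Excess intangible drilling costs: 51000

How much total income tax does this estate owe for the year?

Alternative minimum tax:
  Adjusted income: 411000 + 117000 + 51000 = 579000
  Less exemption 37000 → base 542000
  542000 × 15% = 81300

Ordinary income tax:
  162000 × 6% = 9720
  249000 × 15% = 37350
  → 47070

81300 > 47070, so the alternative minimum tax is the binding amount.

81300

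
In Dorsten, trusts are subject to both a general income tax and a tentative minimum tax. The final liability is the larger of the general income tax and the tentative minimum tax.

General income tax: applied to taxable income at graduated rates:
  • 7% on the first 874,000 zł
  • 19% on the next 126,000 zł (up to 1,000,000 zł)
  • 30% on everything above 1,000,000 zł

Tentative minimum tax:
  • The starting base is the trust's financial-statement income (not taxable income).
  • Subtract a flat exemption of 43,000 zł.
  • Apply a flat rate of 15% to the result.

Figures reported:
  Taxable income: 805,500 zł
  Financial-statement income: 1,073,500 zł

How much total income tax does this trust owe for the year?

154,575 zł

General income tax:
  805,500 zł × 7% = 56,385 zł

Tentative minimum tax:
  Base (financial-statement income): 1,073,500 zł
  Less exemption 43,000 zł → base 1,030,500 zł
  1,030,500 zł × 15% = 154,575 zł

154,575 zł > 56,385 zł, so the tentative minimum tax is the binding amount.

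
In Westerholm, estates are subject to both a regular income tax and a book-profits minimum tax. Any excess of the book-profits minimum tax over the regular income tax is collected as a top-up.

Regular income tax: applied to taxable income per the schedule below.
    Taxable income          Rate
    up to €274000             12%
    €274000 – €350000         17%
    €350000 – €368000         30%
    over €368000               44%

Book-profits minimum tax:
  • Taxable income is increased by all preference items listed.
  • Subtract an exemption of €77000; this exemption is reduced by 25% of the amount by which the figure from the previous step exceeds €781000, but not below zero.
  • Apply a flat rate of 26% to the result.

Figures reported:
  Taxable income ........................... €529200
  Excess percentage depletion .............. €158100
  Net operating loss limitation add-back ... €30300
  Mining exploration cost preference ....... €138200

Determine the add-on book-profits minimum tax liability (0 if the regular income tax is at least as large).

€85222

Regular income tax:
  €274000 × 12% = €32880
  €76000 × 17% = €12920
  €18000 × 30% = €5400
  €161200 × 44% = €70928
  → €122128

Book-profits minimum tax:
  Adjusted income: €529200 + €158100 + €30300 + €138200 = €855800
  Exemption: €77000 − 25% × (€855800 − €781000) = €77000 − €18700 = €58300
  Base: €855800 − €58300 = €797500
  €797500 × 26% = €207350

Excess of book-profits minimum tax over regular income tax: €207350 − €122128 = €85222.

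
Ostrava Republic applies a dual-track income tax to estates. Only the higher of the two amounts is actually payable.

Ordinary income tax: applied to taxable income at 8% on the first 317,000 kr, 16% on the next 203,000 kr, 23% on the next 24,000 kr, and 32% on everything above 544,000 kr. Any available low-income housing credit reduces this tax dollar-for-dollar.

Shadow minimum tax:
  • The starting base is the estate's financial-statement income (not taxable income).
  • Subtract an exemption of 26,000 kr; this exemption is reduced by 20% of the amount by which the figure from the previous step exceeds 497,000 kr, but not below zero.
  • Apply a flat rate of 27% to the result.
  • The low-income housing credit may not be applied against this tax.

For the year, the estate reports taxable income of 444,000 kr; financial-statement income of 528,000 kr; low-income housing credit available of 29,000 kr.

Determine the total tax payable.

137,214 kr

Shadow minimum tax:
  Base (financial-statement income): 528,000 kr
  Exemption: 26,000 kr − 20% × (528,000 kr − 497,000 kr) = 26,000 kr − 6,200 kr = 19,800 kr
  Base: 528,000 kr − 19,800 kr = 508,200 kr
  508,200 kr × 27% = 137,214 kr

Ordinary income tax:
  317,000 kr × 8% = 25,360 kr
  127,000 kr × 16% = 20,320 kr
  → 45,680 kr
  Less low-income housing credit 29,000 kr → 16,680 kr

137,214 kr > 16,680 kr, so the shadow minimum tax is the binding amount.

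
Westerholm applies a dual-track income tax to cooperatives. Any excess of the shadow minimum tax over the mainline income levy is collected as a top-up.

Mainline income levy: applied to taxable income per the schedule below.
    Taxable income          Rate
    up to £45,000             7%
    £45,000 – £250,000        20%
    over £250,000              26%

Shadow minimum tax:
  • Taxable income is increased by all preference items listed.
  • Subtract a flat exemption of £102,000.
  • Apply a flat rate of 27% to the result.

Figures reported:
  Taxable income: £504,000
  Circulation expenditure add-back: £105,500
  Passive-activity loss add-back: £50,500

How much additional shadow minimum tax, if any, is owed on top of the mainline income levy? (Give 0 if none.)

£40,470

Mainline income levy:
  £45,000 × 7% = £3,150
  £205,000 × 20% = £41,000
  £254,000 × 26% = £66,040
  → £110,190

Shadow minimum tax:
  Adjusted income: £504,000 + £105,500 + £50,500 = £660,000
  Less exemption £102,000 → base £558,000
  £558,000 × 27% = £150,660

Excess of shadow minimum tax over mainline income levy: £150,660 − £110,190 = £40,470.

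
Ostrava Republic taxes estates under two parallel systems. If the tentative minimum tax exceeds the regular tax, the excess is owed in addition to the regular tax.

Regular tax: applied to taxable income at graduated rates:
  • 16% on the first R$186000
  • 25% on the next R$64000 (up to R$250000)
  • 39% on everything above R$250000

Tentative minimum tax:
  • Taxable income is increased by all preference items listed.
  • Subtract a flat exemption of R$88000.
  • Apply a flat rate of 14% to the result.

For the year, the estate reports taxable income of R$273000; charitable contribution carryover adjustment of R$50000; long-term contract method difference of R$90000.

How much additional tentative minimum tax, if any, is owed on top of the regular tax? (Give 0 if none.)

Regular tax:
  R$186000 × 16% = R$29760
  R$64000 × 25% = R$16000
  R$23000 × 39% = R$8970
  → R$54730

Tentative minimum tax:
  Adjusted income: R$273000 + R$50000 + R$90000 = R$413000
  Less exemption R$88000 → base R$325000
  R$325000 × 14% = R$45500

R$45500 ≤ R$54730, so no add-on is due.

R$0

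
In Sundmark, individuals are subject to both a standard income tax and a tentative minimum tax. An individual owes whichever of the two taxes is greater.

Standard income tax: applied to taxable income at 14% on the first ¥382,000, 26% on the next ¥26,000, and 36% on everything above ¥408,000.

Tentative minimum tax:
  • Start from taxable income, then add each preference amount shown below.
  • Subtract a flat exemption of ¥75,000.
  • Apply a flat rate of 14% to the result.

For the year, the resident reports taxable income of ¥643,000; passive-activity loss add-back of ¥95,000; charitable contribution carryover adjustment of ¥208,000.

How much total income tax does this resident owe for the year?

¥144,840

Standard income tax:
  ¥382,000 × 14% = ¥53,480
  ¥26,000 × 26% = ¥6,760
  ¥235,000 × 36% = ¥84,600
  → ¥144,840

Tentative minimum tax:
  Adjusted income: ¥643,000 + ¥95,000 + ¥208,000 = ¥946,000
  Less exemption ¥75,000 → base ¥871,000
  ¥871,000 × 14% = ¥121,940

¥144,840 > ¥121,940, so the standard income tax governs.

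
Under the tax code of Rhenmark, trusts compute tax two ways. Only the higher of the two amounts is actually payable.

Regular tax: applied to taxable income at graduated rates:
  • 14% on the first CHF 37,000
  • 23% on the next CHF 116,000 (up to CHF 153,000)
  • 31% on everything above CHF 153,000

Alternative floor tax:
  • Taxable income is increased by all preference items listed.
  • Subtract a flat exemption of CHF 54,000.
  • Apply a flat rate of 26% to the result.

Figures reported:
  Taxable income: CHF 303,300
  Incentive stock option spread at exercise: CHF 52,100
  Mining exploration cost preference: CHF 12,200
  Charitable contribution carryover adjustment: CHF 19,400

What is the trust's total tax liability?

Regular tax:
  CHF 37,000 × 14% = CHF 5,180
  CHF 116,000 × 23% = CHF 26,680
  CHF 150,300 × 31% = CHF 46,593
  → CHF 78,453

Alternative floor tax:
  Adjusted income: CHF 303,300 + CHF 52,100 + CHF 12,200 + CHF 19,400 = CHF 387,000
  Less exemption CHF 54,000 → base CHF 333,000
  CHF 333,000 × 26% = CHF 86,580

CHF 86,580 > CHF 78,453, so the alternative floor tax is the binding amount.

CHF 86,580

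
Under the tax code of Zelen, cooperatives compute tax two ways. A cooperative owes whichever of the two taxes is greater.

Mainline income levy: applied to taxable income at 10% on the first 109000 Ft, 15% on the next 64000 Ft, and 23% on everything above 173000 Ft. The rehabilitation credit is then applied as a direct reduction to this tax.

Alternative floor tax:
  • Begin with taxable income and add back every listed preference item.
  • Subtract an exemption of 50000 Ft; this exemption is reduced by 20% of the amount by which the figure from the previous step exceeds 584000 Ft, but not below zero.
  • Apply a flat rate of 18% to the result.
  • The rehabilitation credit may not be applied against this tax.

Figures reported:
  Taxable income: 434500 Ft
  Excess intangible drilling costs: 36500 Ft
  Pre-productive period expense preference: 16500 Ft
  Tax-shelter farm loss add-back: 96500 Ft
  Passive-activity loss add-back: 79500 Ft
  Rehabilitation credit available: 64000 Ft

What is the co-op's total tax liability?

Alternative floor tax:
  Adjusted income: 434500 Ft + 36500 Ft + 16500 Ft + 96500 Ft + 79500 Ft = 663500 Ft
  Exemption: 50000 Ft − 20% × (663500 Ft − 584000 Ft) = 50000 Ft − 15900 Ft = 34100 Ft
  Base: 663500 Ft − 34100 Ft = 629400 Ft
  629400 Ft × 18% = 113292 Ft

Mainline income levy:
  109000 Ft × 10% = 10900 Ft
  64000 Ft × 15% = 9600 Ft
  261500 Ft × 23% = 60145 Ft
  → 80645 Ft
  Less rehabilitation credit 64000 Ft → 16645 Ft

113292 Ft > 16645 Ft, so the alternative floor tax is the binding amount.

113292 Ft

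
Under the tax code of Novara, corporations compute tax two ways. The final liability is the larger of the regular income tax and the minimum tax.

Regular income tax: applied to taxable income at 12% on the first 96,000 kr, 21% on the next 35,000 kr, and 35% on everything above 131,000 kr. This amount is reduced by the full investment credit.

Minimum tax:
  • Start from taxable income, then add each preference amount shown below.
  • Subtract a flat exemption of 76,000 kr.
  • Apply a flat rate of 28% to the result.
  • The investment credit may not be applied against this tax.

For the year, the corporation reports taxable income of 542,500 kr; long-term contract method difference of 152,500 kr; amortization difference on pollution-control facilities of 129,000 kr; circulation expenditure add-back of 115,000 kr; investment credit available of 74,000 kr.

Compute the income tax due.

241,640 kr

Regular income tax:
  96,000 kr × 12% = 11,520 kr
  35,000 kr × 21% = 7,350 kr
  411,500 kr × 35% = 144,025 kr
  → 162,895 kr
  Less investment credit 74,000 kr → 88,895 kr

Minimum tax:
  Adjusted income: 542,500 kr + 152,500 kr + 129,000 kr + 115,000 kr = 939,000 kr
  Less exemption 76,000 kr → base 863,000 kr
  863,000 kr × 28% = 241,640 kr

241,640 kr > 88,895 kr, so the minimum tax is the binding amount.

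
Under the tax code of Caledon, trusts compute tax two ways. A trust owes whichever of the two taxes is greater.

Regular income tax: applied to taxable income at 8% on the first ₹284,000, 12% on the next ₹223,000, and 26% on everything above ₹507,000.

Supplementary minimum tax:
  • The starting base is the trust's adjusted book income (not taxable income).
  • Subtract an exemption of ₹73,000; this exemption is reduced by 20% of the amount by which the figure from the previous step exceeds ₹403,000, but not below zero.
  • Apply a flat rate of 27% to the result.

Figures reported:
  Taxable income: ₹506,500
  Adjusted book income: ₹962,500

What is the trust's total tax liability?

Regular income tax:
  ₹284,000 × 8% = ₹22,720
  ₹222,500 × 12% = ₹26,700
  → ₹49,420

Supplementary minimum tax:
  Base (adjusted book income): ₹962,500
  Exemption: 20% × (₹962,500 − ₹403,000) = ₹111,900 ≥ ₹73,000, so the exemption is fully phased out
  Base: ₹962,500 − ₹0 = ₹962,500
  ₹962,500 × 27% = ₹259,875

₹259,875 > ₹49,420, so the supplementary minimum tax is the binding amount.

₹259,875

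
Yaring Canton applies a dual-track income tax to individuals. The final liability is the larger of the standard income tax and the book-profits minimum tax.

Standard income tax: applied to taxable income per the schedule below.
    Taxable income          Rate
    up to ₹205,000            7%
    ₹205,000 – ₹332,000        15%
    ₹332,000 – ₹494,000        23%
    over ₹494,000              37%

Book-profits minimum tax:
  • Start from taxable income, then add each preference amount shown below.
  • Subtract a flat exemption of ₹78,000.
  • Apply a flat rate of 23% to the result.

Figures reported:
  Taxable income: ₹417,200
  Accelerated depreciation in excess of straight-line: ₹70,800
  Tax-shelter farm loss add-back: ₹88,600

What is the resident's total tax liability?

Standard income tax:
  ₹205,000 × 7% = ₹14,350
  ₹127,000 × 15% = ₹19,050
  ₹85,200 × 23% = ₹19,596
  → ₹52,996

Book-profits minimum tax:
  Adjusted income: ₹417,200 + ₹70,800 + ₹88,600 = ₹576,600
  Less exemption ₹78,000 → base ₹498,600
  ₹498,600 × 23% = ₹114,678

₹114,678 > ₹52,996, so the book-profits minimum tax is the binding amount.

₹114,678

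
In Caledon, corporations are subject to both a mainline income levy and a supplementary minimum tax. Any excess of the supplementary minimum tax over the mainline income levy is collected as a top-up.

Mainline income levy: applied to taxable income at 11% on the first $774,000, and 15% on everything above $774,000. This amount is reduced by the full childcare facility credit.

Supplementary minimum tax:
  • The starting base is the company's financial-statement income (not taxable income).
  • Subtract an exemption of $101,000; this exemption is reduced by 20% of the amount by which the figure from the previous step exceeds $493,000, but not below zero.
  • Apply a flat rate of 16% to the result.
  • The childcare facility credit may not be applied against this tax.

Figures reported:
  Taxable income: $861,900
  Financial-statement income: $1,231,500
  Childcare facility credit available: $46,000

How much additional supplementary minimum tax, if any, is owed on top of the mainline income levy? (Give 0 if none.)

Supplementary minimum tax:
  Base (financial-statement income): $1,231,500
  Exemption: 20% × ($1,231,500 − $493,000) = $147,700 ≥ $101,000, so the exemption is fully phased out
  Base: $1,231,500 − $0 = $1,231,500
  $1,231,500 × 16% = $197,040

Mainline income levy:
  $774,000 × 11% = $85,140
  $87,900 × 15% = $13,185
  → $98,325
  Less childcare facility credit $46,000 → $52,325

Excess of supplementary minimum tax over mainline income levy: $197,040 − $52,325 = $144,715.

$144,715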